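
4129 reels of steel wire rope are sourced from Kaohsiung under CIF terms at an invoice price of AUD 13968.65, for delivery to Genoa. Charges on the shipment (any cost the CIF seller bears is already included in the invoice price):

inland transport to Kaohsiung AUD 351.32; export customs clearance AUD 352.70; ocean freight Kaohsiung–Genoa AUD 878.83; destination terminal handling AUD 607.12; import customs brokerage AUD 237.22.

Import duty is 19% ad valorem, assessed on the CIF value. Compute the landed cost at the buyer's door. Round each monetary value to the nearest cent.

Total landed cost: AUD 17467.03

CIF: the seller pays costs through ocean freight and marine insurance to the destination port.
Already in the invoice (seller's account under CIF): inland to port, export clearance, freight — exclude.
The CIF price already equals the CIF value: 13968.65
Import duty = 13968.65 × 19% = 2654.04
Buyer bears: destination terminal 607.12 + brokerage 237.22 + duty 2654.04 = 3498.38
Landed cost = invoice 13968.65 + 3498.38 = 17467.03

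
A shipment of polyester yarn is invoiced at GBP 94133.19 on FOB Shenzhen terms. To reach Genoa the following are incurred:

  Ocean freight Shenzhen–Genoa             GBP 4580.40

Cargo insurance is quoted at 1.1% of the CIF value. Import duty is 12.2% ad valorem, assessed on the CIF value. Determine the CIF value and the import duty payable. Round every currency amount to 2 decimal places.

Let C be the CIF value. C = FOB price + freight + 1.1% × C
C − 1.1% × C = 94133.19 + 4580.40
0.989 × C = 98713.59
C = 98713.59 / 0.989 = 99811.52
Insurance premium = 1.1% × 99811.52 = 1097.93
Import duty = 99811.52 × 12.2% = 12177.01

CIF value: GBP 99811.52; import duty: GBP 12177.01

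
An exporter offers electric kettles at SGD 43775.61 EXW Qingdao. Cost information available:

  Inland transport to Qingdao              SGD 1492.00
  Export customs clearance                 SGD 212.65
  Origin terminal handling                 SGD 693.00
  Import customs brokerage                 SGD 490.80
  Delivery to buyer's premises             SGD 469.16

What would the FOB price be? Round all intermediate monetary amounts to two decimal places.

FOB price: SGD 46173.26

Not relevant to the conversion: brokerage, delivery — on the buyer under both terms; not part of either seller's price.
From EXW to FOB, the seller additionally bears: inland to port, export clearance, origin terminal.
FOB price = 43775.61 + 1492.00 + 212.65 + 693.00 = 46173.26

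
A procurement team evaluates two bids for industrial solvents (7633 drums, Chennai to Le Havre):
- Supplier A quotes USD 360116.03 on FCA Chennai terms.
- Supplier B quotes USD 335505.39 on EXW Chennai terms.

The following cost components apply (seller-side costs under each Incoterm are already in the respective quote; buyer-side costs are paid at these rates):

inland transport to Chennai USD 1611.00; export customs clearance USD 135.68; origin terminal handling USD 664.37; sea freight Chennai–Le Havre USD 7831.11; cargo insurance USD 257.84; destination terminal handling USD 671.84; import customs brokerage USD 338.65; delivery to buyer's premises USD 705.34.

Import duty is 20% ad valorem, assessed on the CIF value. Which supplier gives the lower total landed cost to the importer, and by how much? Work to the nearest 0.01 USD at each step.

Supplier A (FCA):
CIF value = FCA price + origin terminal + freight + insurance = 360116.03 + 664.37 + 7831.11 + 257.84 = 368869.35
Import duty = 368869.35 × 20% = 73773.87
Buyer bears (A): 664.37 + 7831.11 + 257.84 + 671.84 + 338.65 + 705.34 = 10469.15
Landed cost (A) = invoice 360116.03 + 10469.15 + duty 73773.87 = 444359.05
Supplier B (EXW):
CIF value = EXW price + inland to port + export clearance + origin terminal + freight + insurance = 335505.39 + 1611.00 + 135.68 + 664.37 + 7831.11 + 257.84 = 346005.39
Import duty = 346005.39 × 20% = 69201.08
Buyer bears (B): 1611.00 + 135.68 + 664.37 + 7831.11 + 257.84 + 671.84 + 338.65 + 705.34 = 12215.83
Landed cost (B) = invoice 335505.39 + 12215.83 + duty 69201.08 = 416922.30
Difference = |444359.05 − 416922.30| = 27436.75

Supplier B is cheaper by USD 27436.75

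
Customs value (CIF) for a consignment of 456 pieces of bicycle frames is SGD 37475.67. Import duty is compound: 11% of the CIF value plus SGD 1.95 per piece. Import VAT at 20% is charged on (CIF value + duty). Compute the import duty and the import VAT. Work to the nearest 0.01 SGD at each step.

Import duty: SGD 5011.52; import VAT: SGD 8497.44

Ad valorem component: 37475.67 × 11% = 4122.32
Specific component: 456 × 1.95 = 889.20
Import duty = 4122.32 + 889.20 = 5011.52
VAT base = CIF + duty = 37475.67 + 5011.52 = 42487.19
Import VAT = 42487.19 × 20% = 8497.44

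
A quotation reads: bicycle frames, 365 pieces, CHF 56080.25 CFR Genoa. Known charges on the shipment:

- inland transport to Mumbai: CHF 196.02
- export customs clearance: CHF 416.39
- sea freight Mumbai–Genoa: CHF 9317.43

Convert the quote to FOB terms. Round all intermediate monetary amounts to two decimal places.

Not relevant to the conversion: inland to port, export clearance — on the seller under both CFR and FOB; already in the CFR price and stays in the FOB price.
From CFR to FOB, the seller no longer bears: freight.
FOB price = 56080.25 − 9317.43 = 46762.82

FOB price: CHF 46762.82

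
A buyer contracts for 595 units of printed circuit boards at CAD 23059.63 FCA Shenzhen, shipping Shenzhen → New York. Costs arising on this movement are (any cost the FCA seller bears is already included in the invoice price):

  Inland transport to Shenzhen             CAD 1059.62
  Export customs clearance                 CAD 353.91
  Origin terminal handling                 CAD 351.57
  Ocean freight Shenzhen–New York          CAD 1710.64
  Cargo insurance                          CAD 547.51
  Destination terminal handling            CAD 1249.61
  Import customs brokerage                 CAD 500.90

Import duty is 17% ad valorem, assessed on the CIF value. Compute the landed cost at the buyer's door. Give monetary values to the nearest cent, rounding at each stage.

FCA: the seller delivers export-cleared goods to the carrier; the buyer bears costs from that point.
Already in the invoice (seller's account under FCA): inland to port, export clearance — exclude.
CIF value = FCA price + origin terminal + freight + insurance = 23059.63 + 351.57 + 1710.64 + 547.51 = 25669.35
Import duty = 25669.35 × 17% = 4363.79
Buyer bears: origin terminal 351.57 + freight 1710.64 + insurance 547.51 + destination terminal 1249.61 + brokerage 500.90 + duty 4363.79 = 8724.02
Landed cost = invoice 23059.63 + 8724.02 = 31783.65

Total landed cost: CAD 31783.65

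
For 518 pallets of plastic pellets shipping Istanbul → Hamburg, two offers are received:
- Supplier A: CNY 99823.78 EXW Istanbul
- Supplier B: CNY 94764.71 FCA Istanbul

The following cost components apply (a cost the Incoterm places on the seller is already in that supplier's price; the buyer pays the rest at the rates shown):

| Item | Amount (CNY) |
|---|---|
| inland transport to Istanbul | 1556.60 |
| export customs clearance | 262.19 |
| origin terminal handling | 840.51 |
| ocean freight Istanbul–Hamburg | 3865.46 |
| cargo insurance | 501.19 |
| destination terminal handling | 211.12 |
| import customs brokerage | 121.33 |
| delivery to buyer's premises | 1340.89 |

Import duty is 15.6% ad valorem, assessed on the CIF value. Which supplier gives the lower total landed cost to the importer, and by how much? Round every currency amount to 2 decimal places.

Supplier A (EXW):
CIF value = EXW price + inland to port + export clearance + origin terminal + freight + insurance = 99823.78 + 1556.60 + 262.19 + 840.51 + 3865.46 + 501.19 = 106849.73
Import duty = 106849.73 × 15.6% = 16668.56
Buyer bears (A): 1556.60 + 262.19 + 840.51 + 3865.46 + 501.19 + 211.12 + 121.33 + 1340.89 = 8699.29
Landed cost (A) = invoice 99823.78 + 8699.29 + duty 16668.56 = 125191.63
Supplier B (FCA):
CIF value = FCA price + origin terminal + freight + insurance = 94764.71 + 840.51 + 3865.46 + 501.19 = 99971.87
Import duty = 99971.87 × 15.6% = 15595.61
Buyer bears (B): 840.51 + 3865.46 + 501.19 + 211.12 + 121.33 + 1340.89 = 6880.50
Landed cost (B) = invoice 94764.71 + 6880.50 + duty 15595.61 = 117240.82
Difference = |125191.63 − 117240.82| = 7950.81

Supplier B is cheaper by CNY 7950.81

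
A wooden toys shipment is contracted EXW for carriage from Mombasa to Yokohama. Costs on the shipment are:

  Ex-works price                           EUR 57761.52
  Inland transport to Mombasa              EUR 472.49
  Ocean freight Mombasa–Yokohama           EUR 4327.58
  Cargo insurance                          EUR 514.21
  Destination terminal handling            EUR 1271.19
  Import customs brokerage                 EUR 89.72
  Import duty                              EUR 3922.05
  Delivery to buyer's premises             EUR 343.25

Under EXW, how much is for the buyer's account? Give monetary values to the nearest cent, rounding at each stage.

EXW: the seller makes goods available at their premises; the buyer bears all onward costs.
Seller's account: goods 57761.52 = 57761.52
Buyer's account: inland to port 472.49 + freight 4327.58 + insurance 514.21 + destination terminal 1271.19 + brokerage 89.72 + duty 3922.05 + delivery 343.25 = 10940.49

Buyer's account: EUR 10940.49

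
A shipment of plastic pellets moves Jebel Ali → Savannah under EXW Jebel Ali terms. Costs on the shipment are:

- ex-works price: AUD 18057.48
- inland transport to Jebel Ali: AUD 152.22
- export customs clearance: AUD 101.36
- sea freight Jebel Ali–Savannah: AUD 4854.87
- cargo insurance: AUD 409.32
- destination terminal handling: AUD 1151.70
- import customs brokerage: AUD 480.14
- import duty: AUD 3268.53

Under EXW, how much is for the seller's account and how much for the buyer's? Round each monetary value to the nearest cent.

EXW: the seller makes goods available at their premises; the buyer bears all onward costs.
Seller's account: goods 18057.48 = 18057.48
Buyer's account: inland to port 152.22 + export clearance 101.36 + freight 4854.87 + insurance 409.32 + destination terminal 1151.70 + brokerage 480.14 + duty 3268.53 = 10418.14

Seller: AUD 18057.48; buyer: AUD 10418.14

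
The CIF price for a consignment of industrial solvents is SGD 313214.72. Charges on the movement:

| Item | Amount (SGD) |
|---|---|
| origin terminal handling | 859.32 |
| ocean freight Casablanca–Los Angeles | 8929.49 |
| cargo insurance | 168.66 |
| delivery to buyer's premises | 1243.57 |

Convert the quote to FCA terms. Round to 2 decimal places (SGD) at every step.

FCA price: SGD 303257.25

Not relevant to the conversion: delivery — on the buyer under both terms; not part of either seller's price.
From CIF to FCA, the seller no longer bears: origin terminal, freight, insurance.
FCA price = 313214.72 − 859.32 − 8929.49 − 168.66 = 303257.25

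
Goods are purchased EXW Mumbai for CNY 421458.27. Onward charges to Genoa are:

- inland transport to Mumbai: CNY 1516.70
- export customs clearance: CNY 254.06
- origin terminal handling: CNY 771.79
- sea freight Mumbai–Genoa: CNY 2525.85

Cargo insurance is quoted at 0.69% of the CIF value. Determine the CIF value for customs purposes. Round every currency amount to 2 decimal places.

CIF value: CNY 429490.15

Let C be the CIF value. C = EXW price + pre-shipment costs + freight + 0.69% × C
C − 0.69% × C = 421458.27 + 1516.70 + 254.06 + 771.79 + 2525.85
0.9931 × C = 426526.67
C = 426526.67 / 0.9931 = 429490.15
Insurance premium = 0.69% × 429490.15 = 2963.48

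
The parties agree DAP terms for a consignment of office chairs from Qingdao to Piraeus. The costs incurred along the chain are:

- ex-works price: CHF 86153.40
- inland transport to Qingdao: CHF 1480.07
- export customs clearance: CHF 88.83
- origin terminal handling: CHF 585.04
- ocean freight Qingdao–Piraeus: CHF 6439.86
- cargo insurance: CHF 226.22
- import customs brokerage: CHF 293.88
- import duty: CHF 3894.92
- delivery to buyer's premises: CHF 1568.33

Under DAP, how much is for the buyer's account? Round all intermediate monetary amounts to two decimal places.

Buyer's account: CHF 4188.80

DAP: the seller bears all costs to the named destination except import duty and clearance.
Seller's account: goods 86153.40 + inland to port 1480.07 + export clearance 88.83 + origin terminal 585.04 + freight 6439.86 + insurance 226.22 + delivery 1568.33 = 96541.75
Buyer's account: brokerage 293.88 + duty 3894.92 = 4188.80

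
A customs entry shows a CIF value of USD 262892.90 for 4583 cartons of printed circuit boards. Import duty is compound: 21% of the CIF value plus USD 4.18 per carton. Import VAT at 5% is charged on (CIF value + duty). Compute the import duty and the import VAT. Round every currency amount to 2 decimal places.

Ad valorem component: 262892.90 × 21% = 55207.51
Specific component: 4583 × 4.18 = 19156.94
Import duty = 55207.51 + 19156.94 = 74364.45
VAT base = CIF + duty = 262892.90 + 74364.45 = 337257.35
Import VAT = 337257.35 × 5% = 16862.87

Import duty: USD 74364.45; import VAT: USD 16862.87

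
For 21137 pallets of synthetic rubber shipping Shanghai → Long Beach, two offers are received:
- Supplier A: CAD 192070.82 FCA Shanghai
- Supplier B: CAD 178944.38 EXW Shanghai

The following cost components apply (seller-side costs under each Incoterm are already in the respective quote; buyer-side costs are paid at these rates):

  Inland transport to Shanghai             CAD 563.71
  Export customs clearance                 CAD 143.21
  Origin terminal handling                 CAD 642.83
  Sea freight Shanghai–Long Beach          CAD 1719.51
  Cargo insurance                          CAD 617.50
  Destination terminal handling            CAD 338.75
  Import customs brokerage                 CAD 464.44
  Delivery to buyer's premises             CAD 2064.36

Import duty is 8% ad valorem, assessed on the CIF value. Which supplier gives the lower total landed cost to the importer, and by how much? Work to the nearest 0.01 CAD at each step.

Supplier A (FCA):
CIF value = FCA price + origin terminal + freight + insurance = 192070.82 + 642.83 + 1719.51 + 617.50 = 195050.66
Import duty = 195050.66 × 8% = 15604.05
Buyer bears (A): 642.83 + 1719.51 + 617.50 + 338.75 + 464.44 + 2064.36 = 5847.39
Landed cost (A) = invoice 192070.82 + 5847.39 + duty 15604.05 = 213522.26
Supplier B (EXW):
CIF value = EXW price + inland to port + export clearance + origin terminal + freight + insurance = 178944.38 + 563.71 + 143.21 + 642.83 + 1719.51 + 617.50 = 182631.14
Import duty = 182631.14 × 8% = 14610.49
Buyer bears (B): 563.71 + 143.21 + 642.83 + 1719.51 + 617.50 + 338.75 + 464.44 + 2064.36 = 6554.31
Landed cost (B) = invoice 178944.38 + 6554.31 + duty 14610.49 = 200109.18
Difference = |213522.26 − 200109.18| = 13413.08

Supplier B is cheaper by CAD 13413.08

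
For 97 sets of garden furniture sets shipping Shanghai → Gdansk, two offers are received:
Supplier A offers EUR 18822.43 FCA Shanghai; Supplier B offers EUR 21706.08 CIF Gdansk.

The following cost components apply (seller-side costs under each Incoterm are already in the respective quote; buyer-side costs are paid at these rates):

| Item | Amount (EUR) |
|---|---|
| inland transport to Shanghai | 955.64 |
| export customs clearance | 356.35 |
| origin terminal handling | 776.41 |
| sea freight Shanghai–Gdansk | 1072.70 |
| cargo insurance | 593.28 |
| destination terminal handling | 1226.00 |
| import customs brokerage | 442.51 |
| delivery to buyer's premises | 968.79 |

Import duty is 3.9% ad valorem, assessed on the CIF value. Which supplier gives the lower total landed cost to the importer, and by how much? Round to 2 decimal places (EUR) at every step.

Supplier A (FCA):
CIF value = FCA price + origin terminal + freight + insurance = 18822.43 + 776.41 + 1072.70 + 593.28 = 21264.82
Import duty = 21264.82 × 3.9% = 829.33
Buyer bears (A): 776.41 + 1072.70 + 593.28 + 1226.00 + 442.51 + 968.79 = 5079.69
Landed cost (A) = invoice 18822.43 + 5079.69 + duty 829.33 = 24731.45
Supplier B (CIF):
The CIF price already equals the CIF value: 21706.08
Import duty = 21706.08 × 3.9% = 846.54
Buyer bears (B): 1226.00 + 442.51 + 968.79 = 2637.30
Landed cost (B) = invoice 21706.08 + 2637.30 + duty 846.54 = 25189.92
Difference = |24731.45 − 25189.92| = 458.47

Supplier A is cheaper by EUR 458.47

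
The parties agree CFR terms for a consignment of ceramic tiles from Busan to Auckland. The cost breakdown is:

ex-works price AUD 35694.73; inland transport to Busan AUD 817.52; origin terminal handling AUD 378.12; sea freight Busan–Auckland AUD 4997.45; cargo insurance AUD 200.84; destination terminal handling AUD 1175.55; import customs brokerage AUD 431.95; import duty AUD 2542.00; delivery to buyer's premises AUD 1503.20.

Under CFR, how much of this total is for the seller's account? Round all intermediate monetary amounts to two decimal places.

Seller's account: AUD 41887.82

CFR: the seller pays costs through ocean freight to the destination port, but not insurance.
Seller's account: goods 35694.73 + inland to port 817.52 + origin terminal 378.12 + freight 4997.45 = 41887.82
Buyer's account: insurance 200.84 + destination terminal 1175.55 + brokerage 431.95 + duty 2542.00 + delivery 1503.20 = 5853.54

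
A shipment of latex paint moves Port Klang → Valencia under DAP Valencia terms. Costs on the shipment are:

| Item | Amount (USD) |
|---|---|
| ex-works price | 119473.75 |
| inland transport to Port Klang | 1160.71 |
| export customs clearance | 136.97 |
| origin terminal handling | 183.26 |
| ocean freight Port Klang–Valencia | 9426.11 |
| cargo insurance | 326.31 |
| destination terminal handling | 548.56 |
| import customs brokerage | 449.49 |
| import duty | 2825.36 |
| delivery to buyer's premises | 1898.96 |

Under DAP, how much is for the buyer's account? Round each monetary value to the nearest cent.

Buyer's account: USD 3274.85

DAP: the seller bears all costs to the named destination except import duty and clearance.
Seller's account: goods 119473.75 + inland to port 1160.71 + export clearance 136.97 + origin terminal 183.26 + freight 9426.11 + insurance 326.31 + destination terminal 548.56 + delivery 1898.96 = 133154.63
Buyer's account: brokerage 449.49 + duty 2825.36 = 3274.85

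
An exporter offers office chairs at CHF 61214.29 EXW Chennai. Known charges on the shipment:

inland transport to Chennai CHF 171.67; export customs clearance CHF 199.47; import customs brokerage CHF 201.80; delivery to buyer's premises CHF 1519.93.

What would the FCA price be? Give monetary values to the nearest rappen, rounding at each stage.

FCA price: CHF 61585.43

Not relevant to the conversion: delivery, brokerage — on the buyer under both terms; not part of either seller's price.
From EXW to FCA, the seller additionally bears: inland to port, export clearance.
FCA price = 61214.29 + 171.67 + 199.47 = 61585.43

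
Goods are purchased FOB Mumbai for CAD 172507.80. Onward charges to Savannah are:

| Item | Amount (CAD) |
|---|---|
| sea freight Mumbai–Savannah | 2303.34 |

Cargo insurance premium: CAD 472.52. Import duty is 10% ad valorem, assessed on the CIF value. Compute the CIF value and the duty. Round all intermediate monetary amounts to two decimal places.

CIF = FOB price + freight + insurance
CIF = 172507.80 + 2303.34 + 472.52 = 175283.66
Import duty = 175283.66 × 10% = 17528.37

CIF value: CAD 175283.66; import duty: CAD 17528.37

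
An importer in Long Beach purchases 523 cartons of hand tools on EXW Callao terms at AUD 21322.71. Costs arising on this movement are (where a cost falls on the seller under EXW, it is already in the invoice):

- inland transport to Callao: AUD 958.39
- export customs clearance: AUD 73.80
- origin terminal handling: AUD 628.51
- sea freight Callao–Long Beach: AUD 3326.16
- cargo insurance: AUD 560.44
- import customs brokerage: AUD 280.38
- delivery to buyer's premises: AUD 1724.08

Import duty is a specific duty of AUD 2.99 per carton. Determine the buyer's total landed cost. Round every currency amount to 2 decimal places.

EXW: the seller makes goods available at their premises; the buyer bears all onward costs.
CIF value = EXW price + inland to port + export clearance + origin terminal + freight + insurance = 21322.71 + 958.39 + 73.80 + 628.51 + 3326.16 + 560.44 = 26870.01
Import duty = 523 × 2.99 = 1563.77
Buyer bears: inland to port 958.39 + export clearance 73.80 + origin terminal 628.51 + freight 3326.16 + insurance 560.44 + brokerage 280.38 + delivery 1724.08 + duty 1563.77 = 9115.53
Landed cost = invoice 21322.71 + 9115.53 = 30438.24

Total landed cost: AUD 30438.24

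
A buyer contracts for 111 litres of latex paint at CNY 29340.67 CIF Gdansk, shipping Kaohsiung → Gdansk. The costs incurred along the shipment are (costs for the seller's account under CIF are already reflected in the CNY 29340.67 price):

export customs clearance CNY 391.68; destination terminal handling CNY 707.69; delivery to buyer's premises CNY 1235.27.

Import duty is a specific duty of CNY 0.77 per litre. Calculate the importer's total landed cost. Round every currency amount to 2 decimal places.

CIF: the seller pays costs through ocean freight and marine insurance to the destination port.
Already in the invoice (seller's account under CIF): export clearance — exclude.
The CIF price already equals the CIF value: 29340.67
Import duty = 111 × 0.77 = 85.47
Buyer bears: destination terminal 707.69 + delivery 1235.27 + duty 85.47 = 2028.43
Landed cost = invoice 29340.67 + 2028.43 = 31369.10

Total landed cost: CNY 31369.10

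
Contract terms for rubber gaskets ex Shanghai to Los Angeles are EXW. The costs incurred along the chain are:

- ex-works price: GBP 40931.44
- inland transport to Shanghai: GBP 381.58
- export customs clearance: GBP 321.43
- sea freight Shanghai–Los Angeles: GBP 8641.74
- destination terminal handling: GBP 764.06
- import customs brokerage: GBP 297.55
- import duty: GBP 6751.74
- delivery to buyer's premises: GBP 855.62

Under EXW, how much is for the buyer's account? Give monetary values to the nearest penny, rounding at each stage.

Buyer's account: GBP 18013.72

EXW: the seller makes goods available at their premises; the buyer bears all onward costs.
Seller's account: goods 40931.44 = 40931.44
Buyer's account: inland to port 381.58 + export clearance 321.43 + freight 8641.74 + destination terminal 764.06 + brokerage 297.55 + duty 6751.74 + delivery 855.62 = 18013.72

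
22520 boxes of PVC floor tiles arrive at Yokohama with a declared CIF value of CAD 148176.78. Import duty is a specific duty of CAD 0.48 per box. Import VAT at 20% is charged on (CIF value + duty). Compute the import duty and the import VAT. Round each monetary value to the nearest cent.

Import duty: CAD 10809.60; import VAT: CAD 31797.28

Import duty = 22520 × 0.48 = 10809.60
VAT base = CIF + duty = 148176.78 + 10809.60 = 158986.38
Import VAT = 158986.38 × 20% = 31797.28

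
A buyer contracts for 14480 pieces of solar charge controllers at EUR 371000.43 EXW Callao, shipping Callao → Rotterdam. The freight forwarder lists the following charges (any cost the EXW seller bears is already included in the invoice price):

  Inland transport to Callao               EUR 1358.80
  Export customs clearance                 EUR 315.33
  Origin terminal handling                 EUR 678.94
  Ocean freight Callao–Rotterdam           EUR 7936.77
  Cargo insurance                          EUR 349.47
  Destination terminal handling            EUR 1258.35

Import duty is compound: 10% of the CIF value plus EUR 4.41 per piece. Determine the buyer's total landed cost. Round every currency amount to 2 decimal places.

Total landed cost: EUR 484918.86

EXW: the seller makes goods available at their premises; the buyer bears all onward costs.
CIF value = EXW price + inland to port + export clearance + origin terminal + freight + insurance = 371000.43 + 1358.80 + 315.33 + 678.94 + 7936.77 + 349.47 = 381639.74
Ad valorem component: 381639.74 × 10% = 38163.97
Specific component: 14480 × 4.41 = 63856.80
Import duty = 38163.97 + 63856.80 = 102020.77
Buyer bears: inland to port 1358.80 + export clearance 315.33 + origin terminal 678.94 + freight 7936.77 + insurance 349.47 + destination terminal 1258.35 + duty 102020.77 = 113918.43
Landed cost = invoice 371000.43 + 113918.43 = 484918.86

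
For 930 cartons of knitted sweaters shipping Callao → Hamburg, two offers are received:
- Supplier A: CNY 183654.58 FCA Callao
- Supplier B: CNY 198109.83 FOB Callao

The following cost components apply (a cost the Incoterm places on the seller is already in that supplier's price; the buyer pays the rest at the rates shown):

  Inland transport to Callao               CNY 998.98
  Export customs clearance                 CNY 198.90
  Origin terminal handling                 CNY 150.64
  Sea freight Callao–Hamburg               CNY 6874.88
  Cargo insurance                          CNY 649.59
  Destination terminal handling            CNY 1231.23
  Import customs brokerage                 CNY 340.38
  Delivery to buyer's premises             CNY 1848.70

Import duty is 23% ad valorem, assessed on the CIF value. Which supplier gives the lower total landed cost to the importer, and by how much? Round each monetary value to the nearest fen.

Supplier A is cheaper by CNY 17594.67

Supplier A (FCA):
CIF value = FCA price + origin terminal + freight + insurance = 183654.58 + 150.64 + 6874.88 + 649.59 = 191329.69
Import duty = 191329.69 × 23% = 44005.83
Buyer bears (A): 150.64 + 6874.88 + 649.59 + 1231.23 + 340.38 + 1848.70 = 11095.42
Landed cost (A) = invoice 183654.58 + 11095.42 + duty 44005.83 = 238755.83
Supplier B (FOB):
CIF value = FOB price + freight + insurance = 198109.83 + 6874.88 + 649.59 = 205634.30
Import duty = 205634.30 × 23% = 47295.89
Buyer bears (B): 6874.88 + 649.59 + 1231.23 + 340.38 + 1848.70 = 10944.78
Landed cost (B) = invoice 198109.83 + 10944.78 + duty 47295.89 = 256350.50
Difference = |238755.83 − 256350.50| = 17594.67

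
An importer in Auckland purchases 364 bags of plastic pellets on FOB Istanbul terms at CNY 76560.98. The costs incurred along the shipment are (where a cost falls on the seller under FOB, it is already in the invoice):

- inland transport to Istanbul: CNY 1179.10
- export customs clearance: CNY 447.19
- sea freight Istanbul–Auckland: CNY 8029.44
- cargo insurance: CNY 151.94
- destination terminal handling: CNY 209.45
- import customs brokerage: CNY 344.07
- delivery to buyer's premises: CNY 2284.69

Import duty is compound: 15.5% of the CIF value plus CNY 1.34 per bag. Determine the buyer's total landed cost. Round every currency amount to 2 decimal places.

FOB: the seller bears costs until goods are on board at the origin port; the buyer bears freight, insurance and all costs thereafter.
Already in the invoice (seller's account under FOB): inland to port, export clearance — exclude.
CIF value = FOB price + freight + insurance = 76560.98 + 8029.44 + 151.94 = 84742.36
Ad valorem component: 84742.36 × 15.5% = 13135.07
Specific component: 364 × 1.34 = 487.76
Import duty = 13135.07 + 487.76 = 13622.83
Buyer bears: freight 8029.44 + insurance 151.94 + destination terminal 209.45 + brokerage 344.07 + delivery 2284.69 + duty 13622.83 = 24642.42
Landed cost = invoice 76560.98 + 24642.42 = 101203.40

Total landed cost: CNY 101203.40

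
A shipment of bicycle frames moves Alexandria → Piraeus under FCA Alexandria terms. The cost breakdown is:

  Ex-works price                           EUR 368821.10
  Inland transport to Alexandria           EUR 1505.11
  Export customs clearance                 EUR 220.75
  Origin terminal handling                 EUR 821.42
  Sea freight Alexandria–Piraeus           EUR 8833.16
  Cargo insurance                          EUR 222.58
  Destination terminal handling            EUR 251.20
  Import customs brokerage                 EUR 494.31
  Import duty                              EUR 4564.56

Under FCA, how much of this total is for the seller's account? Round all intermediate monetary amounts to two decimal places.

FCA: the seller delivers export-cleared goods to the carrier; the buyer bears costs from that point.
Seller's account: goods 368821.10 + inland to port 1505.11 + export clearance 220.75 = 370546.96
Buyer's account: origin terminal 821.42 + freight 8833.16 + insurance 222.58 + destination terminal 251.20 + brokerage 494.31 + duty 4564.56 = 15187.23

Seller's account: EUR 370546.96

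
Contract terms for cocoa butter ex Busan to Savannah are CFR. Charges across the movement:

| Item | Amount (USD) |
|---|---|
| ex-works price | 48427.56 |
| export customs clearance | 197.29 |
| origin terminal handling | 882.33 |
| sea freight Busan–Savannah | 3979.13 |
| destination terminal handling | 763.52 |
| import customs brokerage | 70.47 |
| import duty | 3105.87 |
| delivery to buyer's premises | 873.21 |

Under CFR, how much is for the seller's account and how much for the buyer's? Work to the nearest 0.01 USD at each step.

Seller: USD 53486.31; buyer: USD 4813.07

CFR: the seller pays costs through ocean freight to the destination port, but not insurance.
Seller's account: goods 48427.56 + export clearance 197.29 + origin terminal 882.33 + freight 3979.13 = 53486.31
Buyer's account: destination terminal 763.52 + brokerage 70.47 + duty 3105.87 + delivery 873.21 = 4813.07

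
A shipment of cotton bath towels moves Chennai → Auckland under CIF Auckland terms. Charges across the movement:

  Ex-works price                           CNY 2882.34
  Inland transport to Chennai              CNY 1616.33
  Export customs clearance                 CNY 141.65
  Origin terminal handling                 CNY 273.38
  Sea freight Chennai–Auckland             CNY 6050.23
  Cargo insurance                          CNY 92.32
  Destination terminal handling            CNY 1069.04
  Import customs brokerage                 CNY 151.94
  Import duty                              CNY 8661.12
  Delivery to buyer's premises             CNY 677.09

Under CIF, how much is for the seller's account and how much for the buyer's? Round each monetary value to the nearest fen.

Seller: CNY 11056.25; buyer: CNY 10559.19

CIF: the seller pays costs through ocean freight and marine insurance to the destination port.
Seller's account: goods 2882.34 + inland to port 1616.33 + export clearance 141.65 + origin terminal 273.38 + freight 6050.23 + insurance 92.32 = 11056.25
Buyer's account: destination terminal 1069.04 + brokerage 151.94 + duty 8661.12 + delivery 677.09 = 10559.19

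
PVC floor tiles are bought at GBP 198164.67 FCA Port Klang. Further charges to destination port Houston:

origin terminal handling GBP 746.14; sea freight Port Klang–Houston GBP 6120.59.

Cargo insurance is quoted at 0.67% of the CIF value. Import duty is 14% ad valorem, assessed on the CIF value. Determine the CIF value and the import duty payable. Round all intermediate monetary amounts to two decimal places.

Let C be the CIF value. C = FCA price + pre-shipment costs + freight + 0.67% × C
C − 0.67% × C = 198164.67 + 746.14 + 6120.59
0.9933 × C = 205031.40
C = 205031.40 / 0.9933 = 206414.38
Insurance premium = 0.67% × 206414.38 = 1382.98
Import duty = 206414.38 × 14% = 28898.01

CIF value: GBP 206414.38; import duty: GBP 28898.01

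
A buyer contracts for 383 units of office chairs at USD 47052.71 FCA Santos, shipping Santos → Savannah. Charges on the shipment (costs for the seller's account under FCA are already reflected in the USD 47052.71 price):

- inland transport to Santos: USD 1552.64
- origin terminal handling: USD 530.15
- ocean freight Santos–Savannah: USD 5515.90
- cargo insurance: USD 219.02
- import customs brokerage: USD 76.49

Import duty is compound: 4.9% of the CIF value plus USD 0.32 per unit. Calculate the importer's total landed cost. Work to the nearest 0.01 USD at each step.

FCA: the seller delivers export-cleared goods to the carrier; the buyer bears costs from that point.
Already in the invoice (seller's account under FCA): inland to port — exclude.
CIF value = FCA price + origin terminal + freight + insurance = 47052.71 + 530.15 + 5515.90 + 219.02 = 53317.78
Ad valorem component: 53317.78 × 4.9% = 2612.57
Specific component: 383 × 0.32 = 122.56
Import duty = 2612.57 + 122.56 = 2735.13
Buyer bears: origin terminal 530.15 + freight 5515.90 + insurance 219.02 + brokerage 76.49 + duty 2735.13 = 9076.69
Landed cost = invoice 47052.71 + 9076.69 = 56129.40

Total landed cost: USD 56129.40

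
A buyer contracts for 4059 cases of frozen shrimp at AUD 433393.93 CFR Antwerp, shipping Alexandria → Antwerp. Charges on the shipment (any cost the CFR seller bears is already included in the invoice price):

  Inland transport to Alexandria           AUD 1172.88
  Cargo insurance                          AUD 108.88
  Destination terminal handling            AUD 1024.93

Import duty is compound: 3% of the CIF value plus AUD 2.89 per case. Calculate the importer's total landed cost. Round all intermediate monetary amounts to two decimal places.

Total landed cost: AUD 459263.33

CFR: the seller pays costs through ocean freight to the destination port, but not insurance.
Already in the invoice (seller's account under CFR): inland to port — exclude.
CIF value = CFR price + insurance = 433393.93 + 108.88 = 433502.81
Ad valorem component: 433502.81 × 3% = 13005.08
Specific component: 4059 × 2.89 = 11730.51
Import duty = 13005.08 + 11730.51 = 24735.59
Buyer bears: insurance 108.88 + destination terminal 1024.93 + duty 24735.59 = 25869.40
Landed cost = invoice 433393.93 + 25869.40 = 459263.33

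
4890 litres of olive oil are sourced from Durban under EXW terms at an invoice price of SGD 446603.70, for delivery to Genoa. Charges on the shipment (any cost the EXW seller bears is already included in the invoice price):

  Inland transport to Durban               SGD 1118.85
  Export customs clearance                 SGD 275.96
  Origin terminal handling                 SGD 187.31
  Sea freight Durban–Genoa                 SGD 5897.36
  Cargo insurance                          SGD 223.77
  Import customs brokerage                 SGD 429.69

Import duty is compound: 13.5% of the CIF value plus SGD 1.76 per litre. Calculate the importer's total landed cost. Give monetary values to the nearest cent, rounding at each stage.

Total landed cost: SGD 524674.48

EXW: the seller makes goods available at their premises; the buyer bears all onward costs.
CIF value = EXW price + inland to port + export clearance + origin terminal + freight + insurance = 446603.70 + 1118.85 + 275.96 + 187.31 + 5897.36 + 223.77 = 454306.95
Ad valorem component: 454306.95 × 13.5% = 61331.44
Specific component: 4890 × 1.76 = 8606.40
Import duty = 61331.44 + 8606.40 = 69937.84
Buyer bears: inland to port 1118.85 + export clearance 275.96 + origin terminal 187.31 + freight 5897.36 + insurance 223.77 + brokerage 429.69 + duty 69937.84 = 78070.78
Landed cost = invoice 446603.70 + 78070.78 = 524674.48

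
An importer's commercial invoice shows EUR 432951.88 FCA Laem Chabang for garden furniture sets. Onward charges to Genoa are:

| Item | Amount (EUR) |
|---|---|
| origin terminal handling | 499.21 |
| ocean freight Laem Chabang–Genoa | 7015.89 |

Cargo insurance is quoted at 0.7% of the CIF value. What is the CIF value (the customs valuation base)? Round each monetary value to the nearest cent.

CIF value: EUR 443571.98

Let C be the CIF value. C = FCA price + pre-shipment costs + freight + 0.7% × C
C − 0.7% × C = 432951.88 + 499.21 + 7015.89
0.993 × C = 440466.98
C = 440466.98 / 0.993 = 443571.98
Insurance premium = 0.7% × 443571.98 = 3105.00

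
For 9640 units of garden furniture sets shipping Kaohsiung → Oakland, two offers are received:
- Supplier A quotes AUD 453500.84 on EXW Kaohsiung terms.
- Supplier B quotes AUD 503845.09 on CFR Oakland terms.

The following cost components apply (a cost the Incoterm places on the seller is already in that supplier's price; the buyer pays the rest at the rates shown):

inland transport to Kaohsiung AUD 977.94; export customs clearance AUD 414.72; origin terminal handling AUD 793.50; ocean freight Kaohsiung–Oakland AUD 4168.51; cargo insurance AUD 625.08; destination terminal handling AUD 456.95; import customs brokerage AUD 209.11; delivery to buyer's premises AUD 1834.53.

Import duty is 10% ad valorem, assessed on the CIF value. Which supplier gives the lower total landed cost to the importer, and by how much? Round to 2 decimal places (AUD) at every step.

Supplier A is cheaper by AUD 48388.54

Supplier A (EXW):
CIF value = EXW price + inland to port + export clearance + origin terminal + freight + insurance = 453500.84 + 977.94 + 414.72 + 793.50 + 4168.51 + 625.08 = 460480.59
Import duty = 460480.59 × 10% = 46048.06
Buyer bears (A): 977.94 + 414.72 + 793.50 + 4168.51 + 625.08 + 456.95 + 209.11 + 1834.53 = 9480.34
Landed cost (A) = invoice 453500.84 + 9480.34 + duty 46048.06 = 509029.24
Supplier B (CFR):
CIF value = CFR price + insurance = 503845.09 + 625.08 = 504470.17
Import duty = 504470.17 × 10% = 50447.02
Buyer bears (B): 625.08 + 456.95 + 209.11 + 1834.53 = 3125.67
Landed cost (B) = invoice 503845.09 + 3125.67 + duty 50447.02 = 557417.78
Difference = |509029.24 − 557417.78| = 48388.54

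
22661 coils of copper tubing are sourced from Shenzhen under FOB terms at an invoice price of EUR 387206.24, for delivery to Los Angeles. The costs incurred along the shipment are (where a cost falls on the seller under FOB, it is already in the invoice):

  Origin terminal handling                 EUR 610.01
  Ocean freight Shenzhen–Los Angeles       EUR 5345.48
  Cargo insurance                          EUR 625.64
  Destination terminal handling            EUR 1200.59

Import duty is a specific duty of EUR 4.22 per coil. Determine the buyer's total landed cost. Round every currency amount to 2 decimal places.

Total landed cost: EUR 490007.37

FOB: the seller bears costs until goods are on board at the origin port; the buyer bears freight, insurance and all costs thereafter.
Already in the invoice (seller's account under FOB): origin terminal — exclude.
CIF value = FOB price + freight + insurance = 387206.24 + 5345.48 + 625.64 = 393177.36
Import duty = 22661 × 4.22 = 95629.42
Buyer bears: freight 5345.48 + insurance 625.64 + destination terminal 1200.59 + duty 95629.42 = 102801.13
Landed cost = invoice 387206.24 + 102801.13 = 490007.37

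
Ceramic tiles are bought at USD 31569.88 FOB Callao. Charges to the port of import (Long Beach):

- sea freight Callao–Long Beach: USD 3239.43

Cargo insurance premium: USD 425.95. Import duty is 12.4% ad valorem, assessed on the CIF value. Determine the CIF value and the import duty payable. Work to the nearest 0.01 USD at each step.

CIF value: USD 35235.26; import duty: USD 4369.17

CIF = FOB price + freight + insurance
CIF = 31569.88 + 3239.43 + 425.95 = 35235.26
Import duty = 35235.26 × 12.4% = 4369.17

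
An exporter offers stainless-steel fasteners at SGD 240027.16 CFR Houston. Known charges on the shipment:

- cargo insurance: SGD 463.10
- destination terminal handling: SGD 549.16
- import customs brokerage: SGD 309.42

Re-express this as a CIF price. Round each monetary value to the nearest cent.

Not relevant to the conversion: brokerage, destination terminal — on the buyer under both terms; not part of either seller's price.
From CFR to CIF, the seller additionally bears: insurance.
CIF price = 240027.16 + 463.10 = 240490.26

CIF price: SGD 240490.26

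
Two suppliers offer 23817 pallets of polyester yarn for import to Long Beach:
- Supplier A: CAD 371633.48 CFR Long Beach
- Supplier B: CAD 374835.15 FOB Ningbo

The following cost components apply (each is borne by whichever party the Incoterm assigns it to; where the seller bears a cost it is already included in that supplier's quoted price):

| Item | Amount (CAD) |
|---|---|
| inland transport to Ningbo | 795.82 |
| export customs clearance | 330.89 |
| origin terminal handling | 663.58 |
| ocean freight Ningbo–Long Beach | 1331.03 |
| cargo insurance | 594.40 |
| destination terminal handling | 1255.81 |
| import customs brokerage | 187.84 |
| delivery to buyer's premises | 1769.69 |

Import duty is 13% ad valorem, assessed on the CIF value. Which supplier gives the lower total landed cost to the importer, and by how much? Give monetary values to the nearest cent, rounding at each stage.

Supplier A (CFR):
CIF value = CFR price + insurance = 371633.48 + 594.40 = 372227.88
Import duty = 372227.88 × 13% = 48389.62
Buyer bears (A): 594.40 + 1255.81 + 187.84 + 1769.69 = 3807.74
Landed cost (A) = invoice 371633.48 + 3807.74 + duty 48389.62 = 423830.84
Supplier B (FOB):
CIF value = FOB price + freight + insurance = 374835.15 + 1331.03 + 594.40 = 376760.58
Import duty = 376760.58 × 13% = 48978.88
Buyer bears (B): 1331.03 + 594.40 + 1255.81 + 187.84 + 1769.69 = 5138.77
Landed cost (B) = invoice 374835.15 + 5138.77 + duty 48978.88 = 428952.80
Difference = |423830.84 − 428952.80| = 5121.96

Supplier A is cheaper by CAD 5121.96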